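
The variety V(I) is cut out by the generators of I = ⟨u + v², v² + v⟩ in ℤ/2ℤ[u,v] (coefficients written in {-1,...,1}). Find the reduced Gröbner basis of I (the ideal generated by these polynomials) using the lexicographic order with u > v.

G = {u + v, v² + v}

f_1 = u + v², LT = u.
f_2 = v² + v, LT = v².

The S-polynomials (S(f_1,f_2)) all reduce to 0 modulo the current basis, so we have a Gröbner basis.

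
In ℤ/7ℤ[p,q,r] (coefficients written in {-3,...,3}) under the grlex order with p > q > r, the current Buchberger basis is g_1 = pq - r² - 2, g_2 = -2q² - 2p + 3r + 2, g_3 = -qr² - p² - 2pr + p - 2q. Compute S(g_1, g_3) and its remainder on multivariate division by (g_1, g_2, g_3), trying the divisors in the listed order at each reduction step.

lcm(LM(g_1), LM(g_3)) = pqr².
S = (lcm/LT(g_1))·g_1 − (lcm/LT(g_3))·g_3 = -r⁴ - p³ - 2p²r + p² - 2pq - 2r².
Reduce S modulo (g_1, g_2, g_3) in that order:
  leading term r⁴: no divisor's leading term divides it; move -r⁴ to the remainder.
  leading term p³: no divisor's leading term divides it; move -p³ to the remainder.
  leading term p²r: no divisor's leading term divides it; move -2p²r to the remainder.
  leading term p²: no divisor's leading term divides it; move p² to the remainder.
  leading term pq: subtract (-2)·g_1 from -2pq - 2r² → 3r² + 3
  leading term r²: no divisor's leading term divides it; move 3r² to the remainder.
  leading term 1: no divisor's leading term divides it; move 3 to the remainder.
The remainder -r⁴ - p³ - 2p²r + p² + 3r² + 3 is nonzero, so it would be added as the next basis element.
An S-polynomial is built so that the two leading terms cancel; whether anything survives reduction is exactly the Gröbner-basis criterion.

S(g_1, g_3) = -r⁴ - p³ - 2p²r + p² - 2pq - 2r²; remainder on division = -r⁴ - p³ - 2p²r + p² + 3r² + 3.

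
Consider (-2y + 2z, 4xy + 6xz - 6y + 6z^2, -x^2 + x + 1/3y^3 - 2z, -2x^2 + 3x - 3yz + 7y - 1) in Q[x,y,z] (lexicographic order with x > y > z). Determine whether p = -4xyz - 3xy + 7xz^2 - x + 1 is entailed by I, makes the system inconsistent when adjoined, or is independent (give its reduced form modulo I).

-4xyz - 3xy + 7xz^2 - x + 1 lies in I (it reduces to 0).

First compute the reduced Gröbner basis of I by Buchberger's algorithm.
f_1 = -2y + 2z, LT = y.
f_2 = 4xy + 6xz - 6y + 6z^2, LT = xy.
f_3 = -x^2 + x + 1/3y^3 - 2z, LT = x^2.
f_4 = -2x^2 + 3x - 3yz + 7y - 1, LT = x^2.

S(f_1,f_2): lcm = xy. S = -5/2xz + 3/2y - 3/2z^2.
  reduce S modulo (f_1, f_2, f_3, f_4):
  remainder -5/2xz - 3/2z^2 + 3/2z ≠ 0; add h_5 = -5/2xz - 3/2z^2 + 3/2z to the basis.

S(f_2,f_3): lcm = x^2y. S = 3/2x^2z - 1/2xy + 3/2xz^2 + 1/3y^4 - 2yz.
  reduce S modulo (f_1, f_2, f_3, f_4, h_5):
  remainder 5/6z^4 - 9/10z^3 - 47/10z^2 + 3/5z ≠ 0; add h_6 = 5/6z^4 - 9/10z^3 - 47/10z^2 + 3/5z to the basis.

S(f_2,f_4): lcm = x^2y. S = 3/2x^2z + 3/2xz^2 - 3/2y^2z + 7/2y^2 - 1/2y.
  reduce S modulo (f_1, f_2, f_3, f_4, h_5, h_6):
  remainder -93/50z^3 + 83/25z^2 + 1/25z ≠ 0; add h_7 = -93/50z^3 + 83/25z^2 + 1/25z to the basis.

S(f_3,f_4): lcm = x^2. S = 1/2x - 1/3y^3 - 3/2yz + 7/2y + 2z - 1/2.
  reduce S modulo (f_1, f_2, f_3, f_4, h_5, h_6, h_7):
  remainder 1/2x - 1169/558z^2 + 3065/558z - 1/2 ≠ 0; add h_8 = 1/2x - 1169/558z^2 + 3065/558z - 1/2 to the basis.

S(h_5,h_7): lcm = xz^3. S = 166/93xz^2 + 2/93xz + 3/5z^4 - 3/5z^3.
  reduce S modulo (f_1, f_2, f_3, f_4, h_5, h_6, h_7, h_8):
  remainder 188557/72075z^2 - 31792/72075z ≠ 0; add h_9 = 188557/72075z^2 - 31792/72075z to the basis.

S(f_3,h_8): lcm = x^2. S = 1169/279xz^2 - 3065/279xz - 1/3y^3 + 2z.
  reduce S modulo (f_1, f_2, f_3, f_4, h_5, h_6, h_7, h_8, h_9):
  remainder -2248153/565671z ≠ 0; add h_10 = -2248153/565671z to the basis.

The other S-polynomials (S(f_1,f_3), S(f_1,f_4), S(f_1,h_5), S(f_2,h_5), S(f_3,h_5), S(f_4,h_5), S(f_1,h_6), S(f_2,h_6), S(f_3,h_6), S(f_4,h_6), S(h_5,h_6), S(f_1,h_7), S(f_2,h_7), S(f_3,h_7), S(f_4,h_7), S(h_6,h_7), S(f_1,h_8), S(f_2,h_8), S(f_4,h_8), S(h_5,h_8), S(h_6,h_8), S(h_7,h_8), S(f_1,h_9), S(f_2,h_9), S(f_3,h_9), S(f_4,h_9), S(h_5,h_9), S(h_6,h_9), S(h_7,h_9), S(h_8,h_9), S(f_1,h_10), S(f_2,h_10), S(f_3,h_10), S(f_4,h_10), S(h_5,h_10), S(h_6,h_10), S(h_7,h_10), S(h_8,h_10), S(h_9,h_10)) all reduce to 0 modulo the current basis, so we have a Gröbner basis.
Inter-reduce: drop elements whose leading term is divisible by another's, tail-reduce, and make monic.
Reduced Gröbner basis: {x - 1, y, z}.
Label its elements g_1 = x - 1, g_2 = y, g_3 = z.

Reduce p = -4xyz - 3xy + 7xz^2 - x + 1 modulo G:
  leading term xyz: subtract (-4yz)·g_1 from -4xyz - 3xy + 7xz^2 - x + 1 → -3xy + 7xz^2 - x - 4yz + 1
  leading term xy: subtract (-3y)·g_1 from -3xy + 7xz^2 - x - 4yz + 1 → 7xz^2 - x - 4yz - 3y + 1
  leading term xz^2: subtract (7z^2)·g_1 from 7xz^2 - x - 4yz - 3y + 1 → -x - 4yz - 3y + 7z^2 + 1
  leading term x: subtract (-1)·g_1 from -x - 4yz - 3y + 7z^2 + 1 → -4yz - 3y + 7z^2
  leading term yz: subtract (-4z)·g_2 from -4yz - 3y + 7z^2 → -3y + 7z^2
  leading term y: subtract (-3)·g_2 from -3y + 7z^2 → 7z^2
  leading term z^2: subtract (7z)·g_3 from 7z^2 → 0
  normal form = 0.
Since the normal form is 0, p ∈ I.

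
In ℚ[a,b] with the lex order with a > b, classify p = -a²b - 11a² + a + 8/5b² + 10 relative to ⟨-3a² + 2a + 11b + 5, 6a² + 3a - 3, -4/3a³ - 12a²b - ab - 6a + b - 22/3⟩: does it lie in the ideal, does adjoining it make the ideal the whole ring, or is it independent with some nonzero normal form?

First compute the reduced Gröbner basis of I by Buchberger's algorithm.
f_1 = -3a² + 2a + 11b + 5, LT = a².
f_2 = 6a² + 3a - 3, LT = a².
f_3 = -4/3a³ - 12a²b - ab - 6a + b - 22/3, LT = a³.

S(f_1,f_2): lcm = a². S = -7/6a - 11/3b - 7/6.
  leading term a: no divisor's leading term divides it; move -7/6a to the remainder.
  leading term b: no divisor's leading term divides it; move -11/3b to the remainder.
  leading term 1: no divisor's leading term divides it; move -7/6 to the remainder.
  remainder -7/6a - 11/3b - 7/6 ≠ 0; add h_4 = -7/6a - 11/3b - 7/6 to the basis.

S(f_1,f_3): lcm = a³. S = -9a²b - ⅔a² - 53/12ab - 37/6a + ¾b - 11/2.
  leading term a²b: subtract (3b)·f_1 from -9a²b - ⅔a² - 53/12ab - 37/6a + ¾b - 11/2 → -⅔a² - 125/12ab - 37/6a - 33b² - 57/4b - 11/2
  leading term a²: subtract (2/9)·f_1 from -⅔a² - 125/12ab - 37/6a - 33b² - 57/4b - 11/2 → -125/12ab - 119/18a - 33b² - 601/36b - 119/18
  leading term ab: subtract (125/14b)·h_4 from -125/12ab - 119/18a - 33b² - 601/36b - 119/18 → -119/18a - 11/42b² - 113/18b - 119/18
  leading term a: subtract (17/3)·h_4 from -119/18a - 11/42b² - 113/18b - 119/18 → -11/42b² + 29/2b
  leading term b²: no divisor's leading term divides it; move -11/42b² to the remainder.
  leading term b: no divisor's leading term divides it; move 29/2b to the remainder.
  remainder -11/42b² + 29/2b ≠ 0; add h_5 = -11/42b² + 29/2b to the basis.

S(f_2,f_3): lcm = a³. S = -9a²b + ½a² - ¾ab - 5a + ¾b - 11/2.
  leading term a²b: subtract (3b)·f_1 from -9a²b + ½a² - ¾ab - 5a + ¾b - 11/2 → ½a² - 27/4ab - 5a - 33b² - 57/4b - 11/2
  leading term a²: subtract (-⅙)·f_1 from ½a² - 27/4ab - 5a - 33b² - 57/4b - 11/2 → -27/4ab - 14/3a - 33b² - 149/12b - 14/3
  leading term ab: subtract (81/14b)·h_4 from -27/4ab - 14/3a - 33b² - 149/12b - 14/3 → -14/3a - 165/14b² - 17/3b - 14/3
  leading term a: subtract (4)·h_4 from -14/3a - 165/14b² - 17/3b - 14/3 → -165/14b² + 9b
  leading term b²: subtract (45)·h_5 from -165/14b² + 9b → -1287/2b
  leading term b: no divisor's leading term divides it; move -1287/2b to the remainder.
  remainder -1287/2b ≠ 0; add h_6 = -1287/2b to the basis.

The other S-polynomials (S(f_1,h_4), S(f_2,h_4), S(f_3,h_4), S(f_1,h_5), S(f_2,h_5), S(f_3,h_5), S(h_4,h_5), S(f_1,h_6), S(f_2,h_6), S(f_3,h_6), S(h_4,h_6), S(h_5,h_6)) all reduce to 0 modulo the current basis, so we have a Gröbner basis.
Inter-reduce: drop elements whose leading term is divisible by another's, tail-reduce, and make monic.
Reduced Gröbner basis: {a + 1, b}.
Label its elements g_1 = a + 1, g_2 = b.

Reduce p = -a²b - 11a² + a + 8/5b² + 10 modulo G:
  leading term a²b: subtract (-ab)·g_1 from -a²b - 11a² + a + 8/5b² + 10 → -11a² + ab + a + 8/5b² + 10
  leading term a²: subtract (-11a)·g_1 from -11a² + ab + a + 8/5b² + 10 → ab + 12a + 8/5b² + 10
  leading term ab: subtract (b)·g_1 from ab + 12a + 8/5b² + 10 → 12a + 8/5b² - b + 10
  leading term a: subtract (12)·g_1 from 12a + 8/5b² - b + 10 → 8/5b² - b - 2
  leading term b²: subtract (8/5b)·g_2 from 8/5b² - b - 2 → -b - 2
  leading term b: subtract (-1)·g_2 from -b - 2 → -2
  leading term 1: no divisor's leading term divides it; move -2 to the remainder.
  normal form = -2.
The normal form is nonzero, so p ∉ I. Since p minus its normal form lies in I, I + (p) = I + (r) where r = -2; decide whether this ideal is the whole ring.
Here r = -2 is a nonzero constant, hence a unit: 1 ∈ I + (p), the Gröbner basis of I + (p) is {1}, and the enlarged system has no common solution — adjoining p is inconsistent.

Adjoining -a²b - 11a² + a + 8/5b² + 10 makes the ideal the whole ring: the system is inconsistent.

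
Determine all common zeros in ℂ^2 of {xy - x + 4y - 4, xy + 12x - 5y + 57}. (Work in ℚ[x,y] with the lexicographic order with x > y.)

Compute a lex Gröbner basis by Buchberger's algorithm.
f_1 = xy - x + 4y - 4, LT = xy.
f_2 = xy + 12x - 5y + 57, LT = xy.

S(f_1,f_2): lcm = xy. S = -13x + 9y - 61.
  reduce S modulo (f_1, f_2):
  remainder -13x + 9y - 61 ≠ 0; add h_3 = -13x + 9y - 61 to the basis.

S(f_1,h_3): lcm = xy. S = -x + 9/13y² - 9/13y - 4.
  reduce S modulo (f_1, f_2, h_3):
  remainder 9/13y² - 18/13y + 9/13 ≠ 0; add h_4 = 9/13y² - 18/13y + 9/13 to the basis.

The other S-polynomials (S(f_2,h_3), S(f_1,h_4), S(f_2,h_4), S(h_3,h_4)) all reduce to 0 modulo the current basis, so we have a Gröbner basis.
Inter-reduce: drop elements whose leading term is divisible by another's, tail-reduce, and make monic.
Reduced Gröbner basis: {x - 9/13y + 61/13, y² - 2y + 1}.

From the last basis element, y² - 2y + 1 = 0, so y takes values in {1}. Each choice, substituted upward through the basis, yields the corresponding point(s) of the solution set.
  y = 1: the earlier basis element becomes x + 4 = 0, giving x = -4 — point (-4, 1).

{(-4, 1)}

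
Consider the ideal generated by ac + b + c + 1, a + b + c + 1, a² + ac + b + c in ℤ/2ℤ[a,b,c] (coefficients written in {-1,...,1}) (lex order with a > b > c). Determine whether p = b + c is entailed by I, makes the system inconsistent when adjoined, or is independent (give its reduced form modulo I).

First compute the reduced Gröbner basis of I by Buchberger's algorithm.
f_1 = ac + b + c + 1, LT = ac.
f_2 = a + b + c + 1, LT = a.
f_3 = a² + ac + b + c, LT = a².

S(f_1,f_2): lcm = ac. S = bc + b + c² + 1.
  leading term bc: no divisor's leading term divides it; move bc to the remainder.
  leading term b: no divisor's leading term divides it; move b to the remainder.
  leading term c²: no divisor's leading term divides it; move c² to the remainder.
  leading term 1: no divisor's leading term divides it; move 1 to the remainder.
  remainder bc + b + c² + 1 ≠ 0; add h_4 = bc + b + c² + 1 to the basis.

S(f_1,f_3): lcm = a²c. S = ab + ac² + ac + a + bc + c².
  leading term ab: subtract (b)·f_2 from ab + ac² + ac + a + bc + c² → ac² + ac + a + b² + b + c²
  leading term ac²: subtract (c)·f_1 from ac² + ac + a + b² + b + c² → ac + a + b² + bc + b + c
  leading term ac: subtract (1)·f_1 from ac + a + b² + bc + b + c → a + b² + bc + 1
  leading term a: subtract (1)·f_2 from a + b² + bc + 1 → b² + bc + b + c
  leading term b²: no divisor's leading term divides it; move b² to the remainder.
  leading term bc: subtract (1)·h_4 from bc + b + c → c² + c + 1
  leading term c²: no divisor's leading term divides it; move c² to the remainder.
  leading term c: no divisor's leading term divides it; move c to the remainder.
  leading term 1: no divisor's leading term divides it; move 1 to the remainder.
  remainder b² + c² + c + 1 ≠ 0; add h_5 = b² + c² + c + 1 to the basis.

S(f_2,f_3): lcm = a². S = ab + a + b + c.
  leading term ab: subtract (b)·f_2 from ab + a + b + c → a + b² + bc + c
  leading term a: subtract (1)·f_2 from a + b² + bc + c → b² + bc + b + 1
  leading term b²: subtract (1)·h_5 from b² + bc + b + 1 → bc + b + c² + c
  leading term bc: subtract (1)·h_4 from bc + b + c² + c → c + 1
  leading term c: no divisor's leading term divides it; move c to the remainder.
  leading term 1: no divisor's leading term divides it; move 1 to the remainder.
  remainder c + 1 ≠ 0; add h_6 = c + 1 to the basis.

S(f_1,h_4): lcm = abc. S = ab + ac² + a + b² + bc + b.
  leading term ab: subtract (b)·f_2 from ab + ac² + a + b² + bc + b → ac² + a
  leading term ac²: subtract (c)·f_1 from ac² + a → a + bc + c² + c
  leading term a: subtract (1)·f_2 from a + bc + c² + c → bc + b + c² + 1
  leading term bc: subtract (1)·h_4 from bc + b + c² + 1 → 0
  remainder 0.

S(f_2,h_4): leading monomials are coprime, so the S-polynomial reduces to 0 (Buchberger's first criterion).
S(f_3,h_4): leading monomials are coprime, so the S-polynomial reduces to 0 (Buchberger's first criterion).
S(f_1,h_5): leading monomials are coprime, so the S-polynomial reduces to 0 (Buchberger's first criterion).
S(f_2,h_5): leading monomials are coprime, so the S-polynomial reduces to 0 (Buchberger's first criterion).
S(f_3,h_5): leading monomials are coprime, so the S-polynomial reduces to 0 (Buchberger's first criterion).
S(h_4,h_5): lcm = b²c. S = b² + bc² + b + c³ + c² + c.
  leading term b²: subtract (1)·h_5 from b² + bc² + b + c³ + c² + c → bc² + b + c³ + 1
  leading term bc²: subtract (c)·h_4 from bc² + b + c³ + 1 → bc + b + c + 1
  leading term bc: subtract (1)·h_4 from bc + b + c + 1 → c² + c
  leading term c²: subtract (c)·h_6 from c² + c → 0
  remainder 0.

S(f_1,h_6): lcm = ac. S = a + b + c + 1.
  leading term a: subtract (1)·f_2 from a + b + c + 1 → 0
  remainder 0.

S(f_2,h_6): leading monomials are coprime, so the S-polynomial reduces to 0 (Buchberger's first criterion).
S(f_3,h_6): leading monomials are coprime, so the S-polynomial reduces to 0 (Buchberger's first criterion).
S(h_4,h_6): lcm = bc. S = c² + 1.
  leading term c²: subtract (c)·h_6 from c² + 1 → c + 1
  leading term c: subtract (1)·h_6 from c + 1 → 0
  remainder 0.

S(h_5,h_6): leading monomials are coprime, so the S-polynomial reduces to 0 (Buchberger's first criterion).
Every S-polynomial of the final basis reduces to 0, so we have a Gröbner basis.
Inter-reduce: drop elements whose leading term is divisible by another's, tail-reduce, and make monic.
Reduced Gröbner basis: {a + b, b² + 1, c + 1}.
Label its elements g_1 = a + b, g_2 = b² + 1, g_3 = c + 1.

Reduce p = b + c modulo G:
  leading term b: no divisor's leading term divides it; move b to the remainder.
  leading term c: subtract (1)·g_3 from c → 1
  leading term 1: no divisor's leading term divides it; move 1 to the remainder.
  normal form = b + 1.
The normal form is nonzero, so p ∉ I. Since p minus its normal form lies in I, I + (p) = I + (r) where r = b + 1; decide whether this ideal is the whole ring.
Run Buchberger on G together with r (pairs among the g_i already reduce to 0 since G is a Gröbner basis):
g_1 = a + b, LT = a.
g_2 = b² + 1, LT = b².
g_3 = c + 1, LT = c.
r = b + 1, LT = b.

S(g_1,g_2): leading monomials are coprime, so the S-polynomial reduces to 0 (Buchberger's first criterion).
S(g_1,g_3): leading monomials are coprime, so the S-polynomial reduces to 0 (Buchberger's first criterion).
S(g_1,r): leading monomials are coprime, so the S-polynomial reduces to 0 (Buchberger's first criterion).
S(g_2,g_3): leading monomials are coprime, so the S-polynomial reduces to 0 (Buchberger's first criterion).
S(g_2,r): lcm = b². S = b + 1.
  leading term b: subtract (1)·r from b + 1 → 0
  remainder 0.

S(g_3,r): leading monomials are coprime, so the S-polynomial reduces to 0 (Buchberger's first criterion).
Every S-polynomial of the final basis reduces to 0, so we have a Gröbner basis.
Inter-reduce: drop elements whose leading term is divisible by another's, tail-reduce, and make monic.
Reduced Gröbner basis: {a + 1, b + 1, c + 1}.
The reduced Gröbner basis of I + (p) is {a + 1, b + 1, c + 1} ≠ {1}, a proper ideal, so the enlarged system stays consistent: p is independent of I, with normal form b + 1.

b + c is independent of I; its normal form modulo I is b + 1.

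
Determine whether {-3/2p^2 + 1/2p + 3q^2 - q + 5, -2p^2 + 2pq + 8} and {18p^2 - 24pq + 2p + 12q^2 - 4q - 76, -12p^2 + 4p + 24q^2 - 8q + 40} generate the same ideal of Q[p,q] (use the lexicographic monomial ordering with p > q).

Equality of ideals is decidable: compute both reduced Gröbner bases (unique for the ordering) and check whether they agree.
Buchberger on the first generating set:
f_1 = -3/2p^2 + 1/2p + 3q^2 - q + 5, LT = p^2.
f_2 = -2p^2 + 2pq + 8, LT = p^2.

S(f_1,f_2): lcm = p^2. S = pq - 1/3p - 2q^2 + 2/3q + 2/3.
  leading term pq: no divisor's leading term divides it; move pq to the remainder.
  leading term p: no divisor's leading term divides it; move -1/3p to the remainder.
  leading term q^2: no divisor's leading term divides it; move -2q^2 to the remainder.
  leading term q: no divisor's leading term divides it; move 2/3q to the remainder.
  leading term 1: no divisor's leading term divides it; move 2/3 to the remainder.
  remainder pq - 1/3p - 2q^2 + 2/3q + 2/3 ≠ 0; add g_3 = pq - 1/3p - 2q^2 + 2/3q + 2/3 to the basis.

S(f_1,g_3): lcm = p^2q. S = 1/3p^2 + 2pq^2 - pq - 2/3p - 2q^3 + 2/3q^2 - 10/3q.
  leading term p^2: subtract (-2/9)·f_1 from 1/3p^2 + 2pq^2 - pq - 2/3p - 2q^3 + 2/3q^2 - 10/3q → 2pq^2 - pq - 5/9p - 2q^3 + 4/3q^2 - 32/9q + 10/9
  leading term pq^2: subtract (2q)·g_3 from 2pq^2 - pq - 5/9p - 2q^3 + 4/3q^2 - 32/9q + 10/9 → -1/3pq - 5/9p + 2q^3 - 44/9q + 10/9
  leading term pq: subtract (-1/3)·g_3 from -1/3pq - 5/9p + 2q^3 - 44/9q + 10/9 → -2/3p + 2q^3 - 2/3q^2 - 14/3q + 4/3
  leading term p: no divisor's leading term divides it; move -2/3p to the remainder.
  leading term q^3: no divisor's leading term divides it; move 2q^3 to the remainder.
  leading term q^2: no divisor's leading term divides it; move -2/3q^2 to the remainder.
  leading term q: no divisor's leading term divides it; move -14/3q to the remainder.
  leading term 1: no divisor's leading term divides it; move 4/3 to the remainder.
  remainder -2/3p + 2q^3 - 2/3q^2 - 14/3q + 4/3 ≠ 0; add g_4 = -2/3p + 2q^3 - 2/3q^2 - 14/3q + 4/3 to the basis.

S(f_1,g_4): lcm = p^2. S = 3pq^3 - pq^2 - 7pq + 5/3p - 2q^2 + 2/3q - 10/3.
  leading term pq^3: subtract (3q^2)·g_3 from 3pq^3 - pq^2 - 7pq + 5/3p - 2q^2 + 2/3q - 10/3 → -7pq + 5/3p + 6q^4 - 2q^3 - 4q^2 + 2/3q - 10/3
  leading term pq: subtract (-7)·g_3 from -7pq + 5/3p + 6q^4 - 2q^3 - 4q^2 + 2/3q - 10/3 → -2/3p + 6q^4 - 2q^3 - 18q^2 + 16/3q + 4/3
  leading term p: subtract (1)·g_4 from -2/3p + 6q^4 - 2q^3 - 18q^2 + 16/3q + 4/3 → 6q^4 - 4q^3 - 52/3q^2 + 10q
  leading term q^4: no divisor's leading term divides it; move 6q^4 to the remainder.
  leading term q^3: no divisor's leading term divides it; move -4q^3 to the remainder.
  leading term q^2: no divisor's leading term divides it; move -52/3q^2 to the remainder.
  leading term q: no divisor's leading term divides it; move 10q to the remainder.
  remainder 6q^4 - 4q^3 - 52/3q^2 + 10q ≠ 0; add g_5 = 6q^4 - 4q^3 - 52/3q^2 + 10q to the basis.

The other S-polynomials (S(f_2,g_3), S(f_2,g_4), S(g_3,g_4), S(f_1,g_5), S(f_2,g_5), S(g_3,g_5), S(g_4,g_5)) all reduce to 0 modulo the current basis, so we have a Gröbner basis.
Inter-reduce: drop elements whose leading term is divisible by another's, tail-reduce, and make monic.
Reduced Gröbner basis: {p - 3q^3 + q^2 + 7q - 2, q^4 - 2/3q^3 - 26/9q^2 + 5/3q}.

Buchberger on the second generating set:
h_1 = 18p^2 - 24pq + 2p + 12q^2 - 4q - 76, LT = p^2.
h_2 = -12p^2 + 4p + 24q^2 - 8q + 40, LT = p^2.

S(h_1,h_2): lcm = p^2. S = -4/3pq + 4/9p + 8/3q^2 - 8/9q - 8/9.
  leading term pq: no divisor's leading term divides it; move -4/3pq to the remainder.
  leading term p: no divisor's leading term divides it; move 4/9p to the remainder.
  leading term q^2: no divisor's leading term divides it; move 8/3q^2 to the remainder.
  leading term q: no divisor's leading term divides it; move -8/9q to the remainder.
  leading term 1: no divisor's leading term divides it; move -8/9 to the remainder.
  remainder -4/3pq + 4/9p + 8/3q^2 - 8/9q - 8/9 ≠ 0; add k_3 = -4/3pq + 4/9p + 8/3q^2 - 8/9q - 8/9 to the basis.

S(h_1,k_3): lcm = p^2q. S = 1/3p^2 + 2/3pq^2 - 5/9pq - 2/3p + 2/3q^3 - 2/9q^2 - 38/9q.
  leading term p^2: subtract (1/54)·h_1 from 1/3p^2 + 2/3pq^2 - 5/9pq - 2/3p + 2/3q^3 - 2/9q^2 - 38/9q → 2/3pq^2 - 1/9pq - 19/27p + 2/3q^3 - 4/9q^2 - 112/27q + 38/27
  leading term pq^2: subtract (-1/2q)·k_3 from 2/3pq^2 - 1/9pq - 19/27p + 2/3q^3 - 4/9q^2 - 112/27q + 38/27 → 1/9pq - 19/27p + 2q^3 - 8/9q^2 - 124/27q + 38/27
  leading term pq: subtract (-1/12)·k_3 from 1/9pq - 19/27p + 2q^3 - 8/9q^2 - 124/27q + 38/27 → -2/3p + 2q^3 - 2/3q^2 - 14/3q + 4/3
  leading term p: no divisor's leading term divides it; move -2/3p to the remainder.
  leading term q^3: no divisor's leading term divides it; move 2q^3 to the remainder.
  leading term q^2: no divisor's leading term divides it; move -2/3q^2 to the remainder.
  leading term q: no divisor's leading term divides it; move -14/3q to the remainder.
  leading term 1: no divisor's leading term divides it; move 4/3 to the remainder.
  remainder -2/3p + 2q^3 - 2/3q^2 - 14/3q + 4/3 ≠ 0; add k_4 = -2/3p + 2q^3 - 2/3q^2 - 14/3q + 4/3 to the basis.

S(h_1,k_4): lcm = p^2. S = 3pq^3 - pq^2 - 25/3pq + 19/9p + 2/3q^2 - 2/9q - 38/9.
  leading term pq^3: subtract (-9/4q^2)·k_3 from 3pq^3 - pq^2 - 25/3pq + 19/9p + 2/3q^2 - 2/9q - 38/9 → -25/3pq + 19/9p + 6q^4 - 2q^3 - 4/3q^2 - 2/9q - 38/9
  leading term pq: subtract (25/4)·k_3 from -25/3pq + 19/9p + 6q^4 - 2q^3 - 4/3q^2 - 2/9q - 38/9 → -2/3p + 6q^4 - 2q^3 - 18q^2 + 16/3q + 4/3
  leading term p: subtract (1)·k_4 from -2/3p + 6q^4 - 2q^3 - 18q^2 + 16/3q + 4/3 → 6q^4 - 4q^3 - 52/3q^2 + 10q
  leading term q^4: no divisor's leading term divides it; move 6q^4 to the remainder.
  leading term q^3: no divisor's leading term divides it; move -4q^3 to the remainder.
  leading term q^2: no divisor's leading term divides it; move -52/3q^2 to the remainder.
  leading term q: no divisor's leading term divides it; move 10q to the remainder.
  remainder 6q^4 - 4q^3 - 52/3q^2 + 10q ≠ 0; add k_5 = 6q^4 - 4q^3 - 52/3q^2 + 10q to the basis.

The other S-polynomials (S(h_2,k_3), S(h_2,k_4), S(k_3,k_4), S(h_1,k_5), S(h_2,k_5), S(k_3,k_5), S(k_4,k_5)) all reduce to 0 modulo the current basis, so we have a Gröbner basis.
Inter-reduce: drop elements whose leading term is divisible by another's, tail-reduce, and make monic.
Reduced Gröbner basis: {p - 3q^3 + q^2 + 7q - 2, q^4 - 2/3q^3 - 26/9q^2 + 5/3q}.

Same reduced basis, so the two generating sets span the same ideal.

Yes, the ideals are equal.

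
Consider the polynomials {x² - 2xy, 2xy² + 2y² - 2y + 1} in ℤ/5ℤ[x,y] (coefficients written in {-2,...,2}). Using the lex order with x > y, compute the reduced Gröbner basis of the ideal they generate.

G = {x + 2y⁴ + y² - y + 1, y⁵ + 2y⁴ + 2y³ + y² + 2y + 2}

f_1 = x² - 2xy, LT = x².
f_2 = 2xy² + 2y² - 2y + 1, LT = xy².

S(f_1,f_2): lcm = x²y². S = -2xy³ - xy² + xy + 2x.
  reduce S modulo (f_1, f_2):
  remainder xy + 2x + 2y³ - y² - 2 ≠ 0; add g_3 = xy + 2x + 2y³ - y² - 2 to the basis.

S(f_2,g_3): lcm = xy². S = -2xy - 2y⁴ + y³ + y² + y - 2.
  reduce S modulo (f_1, f_2, g_3):
  remainder -x - 2y⁴ - y² + y - 1 ≠ 0; add g_4 = -x - 2y⁴ - y² + y - 1 to the basis.

S(f_2,g_4): lcm = xy². S = -2y⁶ - y⁴ + y³ - y - 2.
  reduce S modulo (f_1, f_2, g_3, g_4):
  remainder -2y⁶ - y⁴ + y³ - y - 2 ≠ 0; add g_5 = -2y⁶ - y⁴ + y³ - y - 2 to the basis.

S(g_3,g_4): lcm = xy. S = 2x - 2y⁵ + y³ - y - 2.
  reduce S modulo (f_1, f_2, g_3, g_4, g_5):
  remainder -2y⁵ + y⁴ + y³ - 2y² + y + 1 ≠ 0; add g_6 = -2y⁵ + y⁴ + y³ - 2y² + y + 1 to the basis.

The other S-polynomials (S(f_1,g_3), S(f_1,g_4), S(f_1,g_5), S(f_2,g_5), S(g_3,g_5), S(g_4,g_5), S(f_1,g_6), S(f_2,g_6), S(g_3,g_6), S(g_4,g_6), S(g_5,g_6)) all reduce to 0 modulo the current basis, so we have a Gröbner basis.
Inter-reduce: drop elements whose leading term is divisible by another's, tail-reduce, and make monic.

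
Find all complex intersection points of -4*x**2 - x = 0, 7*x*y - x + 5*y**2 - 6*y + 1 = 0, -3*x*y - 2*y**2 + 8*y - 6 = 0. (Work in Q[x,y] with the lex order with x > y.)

{(0, 1)}

Compute a lex Gröbner basis by Buchberger's algorithm.
f_1 = -4*x**2 - x, LT = x**2.
f_2 = 7*x*y - x + 5*y**2 - 6*y + 1, LT = x*y.
f_3 = -3*x*y - 2*y**2 + 8*y - 6, LT = x*y.

S(f_1,f_2): lcm = x**2*y. S = 1/7*x**2 - 5/7*x*y**2 + 31/28*x*y - 1/7*x.
  reduce S modulo (f_1, f_2, f_3):
  remainder -12/343*x + 25/49*y**3 - 1825/1372*y**2 + 661/686*y - 197/1372 ≠ 0; add h_4 = -12/343*x + 25/49*y**3 - 1825/1372*y**2 + 661/686*y - 197/1372 to the basis.

S(f_1,f_3): lcm = x**2*y. S = -2/3*x*y**2 + 35/12*x*y - 2*x.
  reduce S modulo (f_1, f_2, f_3, h_4):
  remainder -365/16*y**3 + 11161/192*y**2 - 1327/32*y + 1181/192 ≠ 0; add h_5 = -365/16*y**3 + 11161/192*y**2 - 1327/32*y + 1181/192 to the basis.

S(f_2,f_3): lcm = x*y. S = -1/7*x + 1/21*y**2 + 38/21*y - 13/7.
  reduce S modulo (f_1, f_2, f_3, h_4, h_5):
  remainder 112/657*y**2 + 364/219*y - 1204/657 ≠ 0; add h_6 = 112/657*y**2 + 364/219*y - 1204/657 to the basis.

S(f_1,h_4): lcm = x**2. S = 175/12*x*y**3 - 1825/48*x*y**2 + 661/24*x*y - 185/48*x.
  reduce S modulo (f_1, f_2, f_3, h_4, h_5, h_6):
  remainder -26495/10512*y + 26495/10512 ≠ 0; add h_7 = -26495/10512*y + 26495/10512 to the basis.

The other S-polynomials (S(f_2,h_4), S(f_3,h_4), S(f_1,h_5), S(f_2,h_5), S(f_3,h_5), S(h_4,h_5), S(f_1,h_6), S(f_2,h_6), S(f_3,h_6), S(h_4,h_6), S(h_5,h_6), S(f_1,h_7), S(f_2,h_7), S(f_3,h_7), S(h_4,h_7), S(h_5,h_7), S(h_6,h_7)) all reduce to 0 modulo the current basis, so we have a Gröbner basis.
Inter-reduce: drop elements whose leading term is divisible by another's, tail-reduce, and make monic.
Reduced Gröbner basis: {x, y - 1}.

Since the basis is lex-ordered, y - 1 is univariate in y. Its roots are {1}. Back-substituting each root into the other basis elements fixes the other coordinates.
  y = 1: the earlier basis element becomes x = 0, giving x = 0 — point (0, 1).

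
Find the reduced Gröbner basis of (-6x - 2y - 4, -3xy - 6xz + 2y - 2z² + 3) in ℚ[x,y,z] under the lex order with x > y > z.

G = {x + ⅓y + ⅔, y² + 2yz + 4y - 2z² + 4z + 3}

f_1 = -6x - 2y - 4, LT = x.
f_2 = -3xy - 6xz + 2y - 2z² + 3, LT = xy.

S(f_1,f_2): lcm = xy. S = -2xz + ⅓y² + 4/3y - ⅔z² + 1.
  leading term xz: subtract (⅓z)·f_1 from -2xz + ⅓y² + 4/3y - ⅔z² + 1 → ⅓y² + ⅔yz + 4/3y - ⅔z² + 4/3z + 1
  leading term y²: no divisor's leading term divides it; move ⅓y² to the remainder.
  leading term yz: no divisor's leading term divides it; move ⅔yz to the remainder.
  leading term y: no divisor's leading term divides it; move 4/3y to the remainder.
  leading term z²: no divisor's leading term divides it; move -⅔z² to the remainder.
  leading term z: no divisor's leading term divides it; move 4/3z to the remainder.
  leading term 1: no divisor's leading term divides it; move 1 to the remainder.
  remainder ⅓y² + ⅔yz + 4/3y - ⅔z² + 4/3z + 1 ≠ 0; add g_3 = ⅓y² + ⅔yz + 4/3y - ⅔z² + 4/3z + 1 to the basis.

The other S-polynomials (S(f_1,g_3), S(f_2,g_3)) all reduce to 0 modulo the current basis, so we have a Gröbner basis.
Inter-reduce: drop elements whose leading term is divisible by another's, tail-reduce, and make monic.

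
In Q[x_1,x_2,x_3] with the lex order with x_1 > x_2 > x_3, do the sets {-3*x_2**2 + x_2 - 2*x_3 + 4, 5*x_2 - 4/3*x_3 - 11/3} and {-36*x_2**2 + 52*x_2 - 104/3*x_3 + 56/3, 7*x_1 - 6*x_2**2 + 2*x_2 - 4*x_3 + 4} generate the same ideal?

No, the ideals differ.

Since reduced Gröbner bases are canonical representatives of ideals under a given ordering, it suffices to compute and compare them.
Buchberger on the first generating set:
f_1 = -3*x_2**2 + x_2 - 2*x_3 + 4, LT = x_2**2.
f_2 = 5*x_2 - 4/3*x_3 - 11/3, LT = x_2.

S(f_1,f_2): lcm = x_2**2. S = 4/15*x_2*x_3 + 2/5*x_2 + 2/3*x_3 - 4/3.
  reduce S modulo (f_1, f_2):
  remainder 16/225*x_3**2 + 218/225*x_3 - 26/25 ≠ 0; add g_3 = 16/225*x_3**2 + 218/225*x_3 - 26/25 to the basis.

The other S-polynomials (S(f_1,g_3), S(f_2,g_3)) all reduce to 0 modulo the current basis, so we have a Gröbner basis.
Inter-reduce: drop elements whose leading term is divisible by another's, tail-reduce, and make monic.
Reduced Gröbner basis: {x_2 - 4/15*x_3 - 11/15, x_3**2 + 109/8*x_3 - 117/8}.

Buchberger on the second generating set:
h_1 = -36*x_2**2 + 52*x_2 - 104/3*x_3 + 56/3, LT = x_2**2.
h_2 = 7*x_1 - 6*x_2**2 + 2*x_2 - 4*x_3 + 4, LT = x_1.

The S-polynomials (S(h_1,h_2)) all reduce to 0 modulo the current basis, so we have a Gröbner basis.
Inter-reduce: drop elements whose leading term is divisible by another's, tail-reduce, and make monic.
Reduced Gröbner basis: {x_1 - 20/21*x_2 + 16/63*x_3 + 8/63, x_2**2 - 13/9*x_2 + 26/27*x_3 - 14/27}.

The bases are distinct; the ideals are different.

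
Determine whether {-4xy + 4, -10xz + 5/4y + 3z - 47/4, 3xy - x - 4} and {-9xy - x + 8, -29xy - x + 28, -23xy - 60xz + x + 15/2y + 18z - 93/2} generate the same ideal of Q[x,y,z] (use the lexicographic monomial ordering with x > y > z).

Two ideals are equal iff their reduced Gröbner bases coincide (the reduced basis is unique for a fixed ordering).
Buchberger on the first generating set:
f_1 = -4xy + 4, LT = xy.
f_2 = -10xz + 5/4y + 3z - 47/4, LT = xz.
f_3 = 3xy - x - 4, LT = xy.

S(f_1,f_2): lcm = xyz. S = 1/8y^2 + 3/10yz - 47/40y - z.
  leading term y^2: no divisor's leading term divides it; move 1/8y^2 to the remainder.
  leading term yz: no divisor's leading term divides it; move 3/10yz to the remainder.
  leading term y: no divisor's leading term divides it; move -47/40y to the remainder.
  leading term z: no divisor's leading term divides it; move -z to the remainder.
  remainder 1/8y^2 + 3/10yz - 47/40y - z ≠ 0; add g_4 = 1/8y^2 + 3/10yz - 47/40y - z to the basis.

S(f_1,f_3): lcm = xy. S = 1/3x + 1/3.
  leading term x: no divisor's leading term divides it; move 1/3x to the remainder.
  leading term 1: no divisor's leading term divides it; move 1/3 to the remainder.
  remainder 1/3x + 1/3 ≠ 0; add g_5 = 1/3x + 1/3 to the basis.

S(f_2,f_3): lcm = xyz. S = 1/3xz - 1/8y^2 - 3/10yz + 47/40y + 4/3z.
  leading term xz: subtract (-1/30)·f_2 from 1/3xz - 1/8y^2 - 3/10yz + 47/40y + 4/3z → -1/8y^2 - 3/10yz + 73/60y + 43/30z - 47/120
  leading term y^2: subtract (-1)·g_4 from -1/8y^2 - 3/10yz + 73/60y + 43/30z - 47/120 → 1/24y + 13/30z - 47/120
  leading term y: no divisor's leading term divides it; move 1/24y to the remainder.
  leading term z: no divisor's leading term divides it; move 13/30z to the remainder.
  leading term 1: no divisor's leading term divides it; move -47/120 to the remainder.
  remainder 1/24y + 13/30z - 47/120 ≠ 0; add g_6 = 1/24y + 13/30z - 47/120 to the basis.

S(f_3,g_4): lcm = xy^2. S = -12/5xyz + 136/15xy + 8xz - 4/3y.
  leading term xyz: subtract (3/5z)·f_1 from -12/5xyz + 136/15xy + 8xz - 4/3y → 136/15xy + 8xz - 4/3y - 12/5z
  leading term xy: subtract (-34/15)·f_1 from 136/15xy + 8xz - 4/3y - 12/5z → 8xz - 4/3y - 12/5z + 136/15
  leading term xz: subtract (-4/5)·f_2 from 8xz - 4/3y - 12/5z + 136/15 → -1/3y - 1/3
  leading term y: subtract (-8)·g_6 from -1/3y - 1/3 → 52/15z - 52/15
  leading term z: no divisor's leading term divides it; move 52/15z to the remainder.
  leading term 1: no divisor's leading term divides it; move -52/15 to the remainder.
  remainder 52/15z - 52/15 ≠ 0; add g_7 = 52/15z - 52/15 to the basis.

The other S-polynomials (S(f_1,g_4), S(f_2,g_4), S(f_1,g_5), S(f_2,g_5), S(f_3,g_5), S(g_4,g_5), S(f_1,g_6), S(f_2,g_6), S(f_3,g_6), S(g_4,g_6), S(g_5,g_6), S(f_1,g_7), S(f_2,g_7), S(f_3,g_7), S(g_4,g_7), S(g_5,g_7), S(g_6,g_7)) all reduce to 0 modulo the current basis, so we have a Gröbner basis.
Inter-reduce: drop elements whose leading term is divisible by another's, tail-reduce, and make monic.
Reduced Gröbner basis: {x + 1, y + 1, z - 1}.

Buchberger on the second generating set:
h_1 = -9xy - x + 8, LT = xy.
h_2 = -29xy - x + 28, LT = xy.
h_3 = -23xy - 60xz + x + 15/2y + 18z - 93/2, LT = xy.

S(h_1,h_2): lcm = xy. S = 20/261x + 20/261.
  leading term x: no divisor's leading term divides it; move 20/261x to the remainder.
  leading term 1: no divisor's leading term divides it; move 20/261 to the remainder.
  remainder 20/261x + 20/261 ≠ 0; add k_4 = 20/261x + 20/261 to the basis.

S(h_1,h_3): lcm = xy. S = -60/23xz + 32/207x + 15/46y + 18/23z - 1205/414.
  leading term xz: subtract (-783/23z)·k_4 from -60/23xz + 32/207x + 15/46y + 18/23z - 1205/414 → 32/207x + 15/46y + 78/23z - 1205/414
  leading term x: subtract (232/115)·k_4 from 32/207x + 15/46y + 78/23z - 1205/414 → 15/46y + 78/23z - 141/46
  leading term y: no divisor's leading term divides it; move 15/46y to the remainder.
  leading term z: no divisor's leading term divides it; move 78/23z to the remainder.
  leading term 1: no divisor's leading term divides it; move -141/46 to the remainder.
  remainder 15/46y + 78/23z - 141/46 ≠ 0; add k_5 = 15/46y + 78/23z - 141/46 to the basis.

S(h_1,k_4): lcm = xy. S = 1/9x - y - 8/9.
  leading term x: subtract (29/20)·k_4 from 1/9x - y - 8/9 → -y - 1
  leading term y: subtract (-46/15)·k_5 from -y - 1 → 52/5z - 52/5
  leading term z: no divisor's leading term divides it; move 52/5z to the remainder.
  leading term 1: no divisor's leading term divides it; move -52/5 to the remainder.
  remainder 52/5z - 52/5 ≠ 0; add k_6 = 52/5z - 52/5 to the basis.

The other S-polynomials (S(h_2,h_3), S(h_2,k_4), S(h_3,k_4), S(h_1,k_5), S(h_2,k_5), S(h_3,k_5), S(k_4,k_5), S(h_1,k_6), S(h_2,k_6), S(h_3,k_6), S(k_4,k_6), S(k_5,k_6)) all reduce to 0 modulo the current basis, so we have a Gröbner basis.
Inter-reduce: drop elements whose leading term is divisible by another's, tail-reduce, and make monic.
Reduced Gröbner basis: {x + 1, y + 1, z - 1}.

These coincide, so the ideals are equal.

Yes, the ideals are equal.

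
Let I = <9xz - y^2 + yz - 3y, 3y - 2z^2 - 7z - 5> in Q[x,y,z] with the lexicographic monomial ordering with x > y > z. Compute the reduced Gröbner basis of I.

f_1 = 9xz - y^2 + yz - 3y, LT = xz.
f_2 = 3y - 2z^2 - 7z - 5, LT = y.

The S-polynomials (S(f_1,f_2)) all reduce to 0 modulo the current basis, so we have a Gröbner basis.

G = {xz - 4/81z^4 - 22/81z^3 - 22/27z^2 - 118/81z - 70/81, y - 2/3z^2 - 7/3z - 5/3}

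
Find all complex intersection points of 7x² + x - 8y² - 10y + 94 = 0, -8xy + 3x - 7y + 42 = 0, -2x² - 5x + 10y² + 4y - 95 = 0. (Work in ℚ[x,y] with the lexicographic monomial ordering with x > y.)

{(1, 3)}

Compute a lex Gröbner basis by Buchberger's algorithm.
f_1 = 7x² + x - 8y² - 10y + 94, LT = x².
f_2 = -8xy + 3x - 7y + 42, LT = xy.
f_3 = -2x² - 5x + 10y² + 4y - 95, LT = x².

S(f_1,f_2): lcm = x²y. S = ⅜x² - 41/56xy + 21/4x - 8/7y³ - 10/7y² + 94/7y.
  reduce S modulo (f_1, f_2, f_3):
  remainder 315/64x - 8/7y³ - y² + 6543/448y - 1989/224 ≠ 0; add h_4 = 315/64x - 8/7y³ - y² + 6543/448y - 1989/224 to the basis.

S(f_1,f_3): lcm = x². S = -33/14x + 27/7y² + 4/7y - 477/14.
  reduce S modulo (f_1, f_2, f_3, h_4):
  remainder -2816/5145y³ + 2483/735y² + 25951/3430y - 131451/3430 ≠ 0; add h_5 = -2816/5145y³ + 2483/735y² + 25951/3430y - 131451/3430 to the basis.

S(f_2,f_3): lcm = x²y. S = -⅜x² - 13/8xy - 21/4x + 5y³ + 2y² - 95/2y.
  reduce S modulo (f_1, f_2, f_3, h_4, h_5):
  remainder 64577/2816y² + 118809/5632y - 1518813/5632 ≠ 0; add h_6 = 64577/2816y² + 118809/5632y - 1518813/5632 to the basis.

S(f_2,h_5): lcm = xy³. S = 16325/2816xy² + 77853/5632xy - 394353/5632x + ⅞y³ - 21/4y².
  reduce S modulo (f_1, f_2, f_3, h_4, h_5, h_6):
  remainder 331433787405/2909581312y - 994301362215/2909581312 ≠ 0; add h_7 = 331433787405/2909581312y - 994301362215/2909581312 to the basis.

The other S-polynomials (S(f_1,h_4), S(f_2,h_4), S(f_3,h_4), S(f_1,h_5), S(f_3,h_5), S(h_4,h_5), S(f_1,h_6), S(f_2,h_6), S(f_3,h_6), S(h_4,h_6), S(h_5,h_6), S(f_1,h_7), S(f_2,h_7), S(f_3,h_7), S(h_4,h_7), S(h_5,h_7), S(h_6,h_7)) all reduce to 0 modulo the current basis, so we have a Gröbner basis.
Inter-reduce: drop elements whose leading term is divisible by another's, tail-reduce, and make monic.
Reduced Gröbner basis: {x - 1, y - 3}.

From the last basis element, y - 3 = 0, so y takes values in {3}. Each choice, substituted upward through the basis, yields the corresponding point(s) of the solution set.
  y = 3: the earlier basis element becomes x - 1 = 0, giving x = 1 — point (1, 3).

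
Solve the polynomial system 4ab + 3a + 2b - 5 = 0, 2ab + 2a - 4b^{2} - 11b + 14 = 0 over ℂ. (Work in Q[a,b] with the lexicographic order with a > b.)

Compute a lex Gröbner basis by Buchberger's algorithm.
f_1 = 4ab + 3a + 2b - 5, LT = ab.
f_2 = 2ab + 2a - 4b^{2} - 11b + 14, LT = ab.

S(f_1,f_2): lcm = ab. S = -\tfrac{1}{4}a + 2b^{2} + 6b - \tfrac{33}{4}.
  leading term a: no divisor's leading term divides it; move -\tfrac{1}{4}a to the remainder.
  leading term b^{2}: no divisor's leading term divides it; move 2b^{2} to the remainder.
  leading term b: no divisor's leading term divides it; move 6b to the remainder.
  leading term 1: no divisor's leading term divides it; move -\tfrac{33}{4} to the remainder.
  remainder -\tfrac{1}{4}a + 2b^{2} + 6b - \tfrac{33}{4} ≠ 0; add h_3 = -\tfrac{1}{4}a + 2b^{2} + 6b - \tfrac{33}{4} to the basis.

S(f_1,h_3): lcm = ab. S = \tfrac{3}{4}a + 8b^{3} + 24b^{2} - \tfrac{65}{2}b - \tfrac{5}{4}.
  leading term a: subtract (-3)·h_3 from \tfrac{3}{4}a + 8b^{3} + 24b^{2} - \tfrac{65}{2}b - \tfrac{5}{4} → 8b^{3} + 30b^{2} - \tfrac{29}{2}b - 26
  leading term b^{3}: no divisor's leading term divides it; move 8b^{3} to the remainder.
  leading term b^{2}: no divisor's leading term divides it; move 30b^{2} to the remainder.
  leading term b: no divisor's leading term divides it; move -\tfrac{29}{2}b to the remainder.
  leading term 1: no divisor's leading term divides it; move -26 to the remainder.
  remainder 8b^{3} + 30b^{2} - \tfrac{29}{2}b - 26 ≠ 0; add h_4 = 8b^{3} + 30b^{2} - \tfrac{29}{2}b - 26 to the basis.

The other S-polynomials (S(f_2,h_3), S(f_1,h_4), S(f_2,h_4), S(h_3,h_4)) all reduce to 0 modulo the current basis, so we have a Gröbner basis.
Inter-reduce: drop elements whose leading term is divisible by another's, tail-reduce, and make monic.
Reduced Gröbner basis: {a - 8b^{2} - 24b + 33, b^{3} + \tfrac{15}{4}b^{2} - \tfrac{29}{16}b - \tfrac{13}{4}}.

A lex Gröbner basis eliminates variables successively. Here b^{3} + \tfrac{15}{4}b^{2} - \tfrac{29}{16}b - \tfrac{13}{4} depends only on b, with roots {-4, 1/8 - sqrt(53)/8, 1/8 + sqrt(53)/8}; lifting each root through the earlier basis elements recovers the full solutions.
  b = -4: the earlier basis element becomes a + 1 = 0, giving a = -1 — point (-1, -4).
  b = 1/8 - sqrt(53)/8: the earlier basis element becomes a + 93/4 + 13*sqrt(53)/4 = 0, giving a = -13*sqrt(53)/4 - 93/4 — point (-13*sqrt(53)/4 - 93/4, 1/8 - sqrt(53)/8).
  b = 1/8 + sqrt(53)/8: the earlier basis element becomes a - 13*sqrt(53)/4 + 93/4 = 0, giving a = -93/4 + 13*sqrt(53)/4 — point (-93/4 + 13*sqrt(53)/4, 1/8 + sqrt(53)/8).

{(-1, -4), (-13*sqrt(53)/4 - 93/4, 1/8 - sqrt(53)/8), (-93/4 + 13*sqrt(53)/4, 1/8 + sqrt(53)/8)}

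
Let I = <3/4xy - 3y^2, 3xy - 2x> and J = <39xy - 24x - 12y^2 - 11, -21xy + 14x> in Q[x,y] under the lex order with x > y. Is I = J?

No, the ideals differ.

Equality of ideals is decidable: compute both reduced Gröbner bases (unique for the ordering) and check whether they agree.
Buchberger on the first generating set:
f_1 = 3/4xy - 3y^2, LT = xy.
f_2 = 3xy - 2x, LT = xy.

S(f_1,f_2): lcm = xy. S = 2/3x - 4y^2.
  leading term x: no divisor's leading term divides it; move 2/3x to the remainder.
  leading term y^2: no divisor's leading term divides it; move -4y^2 to the remainder.
  remainder 2/3x - 4y^2 ≠ 0; add g_3 = 2/3x - 4y^2 to the basis.

S(f_1,g_3): lcm = xy. S = 6y^3 - 4y^2.
  leading term y^3: no divisor's leading term divides it; move 6y^3 to the remainder.
  leading term y^2: no divisor's leading term divides it; move -4y^2 to the remainder.
  remainder 6y^3 - 4y^2 ≠ 0; add g_4 = 6y^3 - 4y^2 to the basis.

S(f_2,g_3): lcm = xy. S = -2/3x + 6y^3.
  leading term x: subtract (-1)·g_3 from -2/3x + 6y^3 → 6y^3 - 4y^2
  leading term y^3: subtract (1)·g_4 from 6y^3 - 4y^2 → 0
  remainder 0.

S(f_1,g_4): lcm = xy^3. S = 2/3xy^2 - 4y^4.
  leading term xy^2: subtract (8/9y)·f_1 from 2/3xy^2 - 4y^4 → -4y^4 + 8/3y^3
  leading term y^4: subtract (-2/3y)·g_4 from -4y^4 + 8/3y^3 → 0
  remainder 0.

S(f_2,g_4): lcm = xy^3. S = 0.
  remainder 0.

S(g_3,g_4): leading monomials are coprime, so the S-polynomial reduces to 0 (Buchberger's first criterion).
Every S-polynomial of the final basis reduces to 0, so we have a Gröbner basis.
Inter-reduce: drop elements whose leading term is divisible by another's, tail-reduce, and make monic.
Reduced Gröbner basis: {x - 6y^2, y^3 - 2/3y^2}.

Buchberger on the second generating set:
h_1 = 39xy - 24x - 12y^2 - 11, LT = xy.
h_2 = -21xy + 14x, LT = xy.

S(h_1,h_2): lcm = xy. S = 2/39x - 4/13y^2 - 11/39.
  leading term x: no divisor's leading term divides it; move 2/39x to the remainder.
  leading term y^2: no divisor's leading term divides it; move -4/13y^2 to the remainder.
  leading term 1: no divisor's leading term divides it; move -11/39 to the remainder.
  remainder 2/39x - 4/13y^2 - 11/39 ≠ 0; add k_3 = 2/39x - 4/13y^2 - 11/39 to the basis.

S(h_1,k_3): lcm = xy. S = -8/13x + 6y^3 - 4/13y^2 + 11/2y - 11/39.
  leading term x: subtract (-12)·k_3 from -8/13x + 6y^3 - 4/13y^2 + 11/2y - 11/39 → 6y^3 - 4y^2 + 11/2y - 11/3
  leading term y^3: no divisor's leading term divides it; move 6y^3 to the remainder.
  leading term y^2: no divisor's leading term divides it; move -4y^2 to the remainder.
  leading term y: no divisor's leading term divides it; move 11/2y to the remainder.
  leading term 1: no divisor's leading term divides it; move -11/3 to the remainder.
  remainder 6y^3 - 4y^2 + 11/2y - 11/3 ≠ 0; add k_4 = 6y^3 - 4y^2 + 11/2y - 11/3 to the basis.

S(h_2,k_3): lcm = xy. S = -2/3x + 6y^3 + 11/2y.
  leading term x: subtract (-13)·k_3 from -2/3x + 6y^3 + 11/2y → 6y^3 - 4y^2 + 11/2y - 11/3
  leading term y^3: subtract (1)·k_4 from 6y^3 - 4y^2 + 11/2y - 11/3 → 0
  remainder 0.

S(h_1,k_4): lcm = xy^3. S = 2/39xy^2 - 11/12xy + 11/18x - 4/13y^4 - 11/39y^2.
  leading term xy^2: subtract (2/1521y)·h_1 from 2/39xy^2 - 11/12xy + 11/18x - 4/13y^4 - 11/39y^2 → -1795/2028xy + 11/18x - 4/13y^4 + 8/507y^3 - 11/39y^2 + 22/1521y
  leading term xy: subtract (-1795/79092)·h_1 from -1795/2028xy + 11/18x - 4/13y^4 + 8/507y^3 - 11/39y^2 + 22/1521y → 2627/39546x - 4/13y^4 + 8/507y^3 - 1218/2197y^2 + 22/1521y - 19745/79092
  leading term x: subtract (2627/2028)·k_3 from 2627/39546x - 4/13y^4 + 8/507y^3 - 1218/2197y^2 + 22/1521y - 19745/79092 → -4/13y^4 + 8/507y^3 - 79/507y^2 + 22/1521y + 176/1521
  leading term y^4: subtract (-2/39y)·k_4 from -4/13y^4 + 8/507y^3 - 79/507y^2 + 22/1521y + 176/1521 → -32/169y^3 + 64/507y^2 - 88/507y + 176/1521
  leading term y^3: subtract (-16/507)·k_4 from -32/169y^3 + 64/507y^2 - 88/507y + 176/1521 → 0
  remainder 0.

S(h_2,k_4): lcm = xy^3. S = -11/12xy + 11/18x.
  leading term xy: subtract (-11/468)·h_1 from -11/12xy + 11/18x → 11/234x - 11/39y^2 - 121/468
  leading term x: subtract (11/12)·k_3 from 11/234x - 11/39y^2 - 121/468 → 0
  remainder 0.

S(k_3,k_4): leading monomials are coprime, so the S-polynomial reduces to 0 (Buchberger's first criterion).
Every S-polynomial of the final basis reduces to 0, so we have a Gröbner basis.
Inter-reduce: drop elements whose leading term is divisible by another's, tail-reduce, and make monic.
Reduced Gröbner basis: {x - 6y^2 - 11/2, y^3 - 2/3y^2 + 11/12y - 11/18}.

The bases are distinct; the ideals are different.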